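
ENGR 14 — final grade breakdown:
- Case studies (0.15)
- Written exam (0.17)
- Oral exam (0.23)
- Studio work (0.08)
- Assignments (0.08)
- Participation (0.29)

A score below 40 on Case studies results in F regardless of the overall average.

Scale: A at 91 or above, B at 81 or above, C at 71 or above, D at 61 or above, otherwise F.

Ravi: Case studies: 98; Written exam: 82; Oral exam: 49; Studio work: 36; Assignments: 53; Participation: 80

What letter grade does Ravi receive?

Case studies score 98 ≥ 40: minimum met.
Weighted total:
  Case studies 98 × 0.15 = 14.7
  Written exam 82 × 0.17 = 13.94
  Oral exam 49 × 0.23 = 11.27
  Studio work 36 × 0.08 = 2.88
  Assignments 53 × 0.08 = 4.24
  Participation 80 × 0.29 = 23.2
Sum = 70.23
70.23 is ≥ 61 and < 71 → D

D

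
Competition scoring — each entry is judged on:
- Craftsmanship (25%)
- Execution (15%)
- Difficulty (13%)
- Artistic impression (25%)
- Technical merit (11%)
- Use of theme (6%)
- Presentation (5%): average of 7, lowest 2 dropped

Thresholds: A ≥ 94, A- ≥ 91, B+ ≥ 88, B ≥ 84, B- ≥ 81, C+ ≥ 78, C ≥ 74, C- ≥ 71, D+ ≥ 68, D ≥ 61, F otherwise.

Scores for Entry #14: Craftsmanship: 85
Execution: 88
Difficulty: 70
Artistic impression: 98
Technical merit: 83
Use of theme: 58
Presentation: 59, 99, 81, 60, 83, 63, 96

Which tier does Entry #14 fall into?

B

Presentation: drop 59, 60 → average of remaining 5 = 422/5 = 84.4
Weighted total:
  Craftsmanship 85 × 0.25 = 21.25
  Execution 88 × 0.15 = 13.2
  Difficulty 70 × 0.13 = 9.1
  Artistic impression 98 × 0.25 = 24.5
  Technical merit 83 × 0.11 = 9.13
  Use of theme 58 × 0.06 = 3.48
  Presentation 84.4 × 0.05 = 4.22
Sum = 84.88
84.88 is ≥ 84 and < 88 → B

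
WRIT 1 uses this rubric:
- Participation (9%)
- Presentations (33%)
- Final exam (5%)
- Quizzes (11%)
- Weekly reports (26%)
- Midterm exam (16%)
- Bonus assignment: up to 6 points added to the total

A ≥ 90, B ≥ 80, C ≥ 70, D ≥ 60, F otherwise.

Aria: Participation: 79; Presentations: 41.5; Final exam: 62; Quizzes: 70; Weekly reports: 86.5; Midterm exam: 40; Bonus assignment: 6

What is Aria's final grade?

Weighted total:
  Participation 79 × 0.09 = 7.11
  Presentations 41.5 × 0.33 = 13.695
  Final exam 62 × 0.05 = 3.1
  Quizzes 70 × 0.11 = 7.7
  Weekly reports 86.5 × 0.26 = 22.49
  Midterm exam 40 × 0.16 = 6.4
Sum = 60.495
Bonus assignment: 60.495 + 6 = 66.495
66.495 is ≥ 60 and < 70 → D

D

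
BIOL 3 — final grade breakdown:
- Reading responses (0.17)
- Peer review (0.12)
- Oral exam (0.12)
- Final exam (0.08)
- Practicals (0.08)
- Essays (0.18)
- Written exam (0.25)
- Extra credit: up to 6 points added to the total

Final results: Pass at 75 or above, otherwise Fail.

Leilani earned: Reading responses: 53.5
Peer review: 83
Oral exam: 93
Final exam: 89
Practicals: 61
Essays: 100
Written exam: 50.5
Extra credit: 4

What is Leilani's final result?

Weighted total:
  Reading responses 53.5 × 0.17 = 9.095
  Peer review 83 × 0.12 = 9.96
  Oral exam 93 × 0.12 = 11.16
  Final exam 89 × 0.08 = 7.12
  Practicals 61 × 0.08 = 4.88
  Essays 100 × 0.18 = 18
  Written exam 50.5 × 0.25 = 12.625
Sum = 72.84
Extra credit: 72.84 + 4 = 76.84
76.84 ≥ 75 → Pass

Pass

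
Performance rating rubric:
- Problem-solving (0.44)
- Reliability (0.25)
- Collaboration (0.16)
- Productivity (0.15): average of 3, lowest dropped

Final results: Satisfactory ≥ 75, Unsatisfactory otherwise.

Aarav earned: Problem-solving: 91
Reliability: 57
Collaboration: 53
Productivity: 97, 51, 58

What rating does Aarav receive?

Unsatisfactory

Productivity: drop 51 → average of remaining 2 = 155/2 = 77.5
Weighted total:
  Problem-solving 91 × 0.44 = 40.04
  Reliability 57 × 0.25 = 14.25
  Collaboration 53 × 0.16 = 8.48
  Productivity 77.5 × 0.15 = 11.625
Sum = 74.395
74.395 < 75 → Unsatisfactory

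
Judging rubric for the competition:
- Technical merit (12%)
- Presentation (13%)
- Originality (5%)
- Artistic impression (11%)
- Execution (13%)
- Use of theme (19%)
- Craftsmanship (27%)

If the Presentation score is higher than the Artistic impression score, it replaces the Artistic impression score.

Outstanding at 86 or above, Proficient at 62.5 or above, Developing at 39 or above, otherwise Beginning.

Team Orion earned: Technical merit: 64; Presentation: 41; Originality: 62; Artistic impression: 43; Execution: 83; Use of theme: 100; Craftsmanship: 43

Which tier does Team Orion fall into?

Developing

Presentation (41) ≤ Artistic impression (43), so Artistic impression stays at 43.
Weighted total:
  Technical merit 64 × 0.12 = 7.68
  Presentation 41 × 0.13 = 5.33
  Originality 62 × 0.05 = 3.1
  Artistic impression 43 × 0.11 = 4.73
  Execution 83 × 0.13 = 10.79
  Use of theme 100 × 0.19 = 19
  Craftsmanship 43 × 0.27 = 11.61
Sum = 62.24
62.24 is ≥ 39 and < 62.5 → Developing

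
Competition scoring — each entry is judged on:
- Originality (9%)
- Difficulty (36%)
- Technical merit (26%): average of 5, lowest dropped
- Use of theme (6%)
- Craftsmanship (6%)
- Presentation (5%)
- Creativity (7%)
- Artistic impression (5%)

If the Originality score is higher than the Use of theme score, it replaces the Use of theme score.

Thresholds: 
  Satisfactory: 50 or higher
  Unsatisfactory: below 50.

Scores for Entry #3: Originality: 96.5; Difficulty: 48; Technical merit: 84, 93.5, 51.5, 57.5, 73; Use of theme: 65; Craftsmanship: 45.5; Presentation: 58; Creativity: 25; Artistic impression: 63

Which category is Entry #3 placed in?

Technical merit: drop 51.5 → average of remaining 4 = 308/4 = 77
Originality (96.5) > Use of theme (65), so Use of theme counts as 96.5.
Weighted total:
  Originality 96.5 × 0.09 = 8.685
  Difficulty 48 × 0.36 = 17.28
  Technical merit 77 × 0.26 = 20.02
  Use of theme 96.5 × 0.06 = 5.79
  Craftsmanship 45.5 × 0.06 = 2.73
  Presentation 58 × 0.05 = 2.9
  Creativity 25 × 0.07 = 1.75
  Artistic impression 63 × 0.05 = 3.15
Sum = 62.305
62.305 ≥ 50 → Satisfactory

Satisfactory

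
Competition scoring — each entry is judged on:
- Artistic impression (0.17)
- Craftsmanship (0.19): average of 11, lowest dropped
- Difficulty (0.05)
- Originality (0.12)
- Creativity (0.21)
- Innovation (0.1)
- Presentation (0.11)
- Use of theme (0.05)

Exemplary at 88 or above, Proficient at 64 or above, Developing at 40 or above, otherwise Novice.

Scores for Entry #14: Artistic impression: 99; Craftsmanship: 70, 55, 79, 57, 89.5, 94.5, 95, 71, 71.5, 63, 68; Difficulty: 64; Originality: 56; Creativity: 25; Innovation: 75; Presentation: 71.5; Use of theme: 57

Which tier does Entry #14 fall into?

Proficient

Craftsmanship: drop 55 → average of remaining 10 = 758.5/10 = 75.85
Weighted total:
  Artistic impression 99 × 0.17 = 16.83
  Craftsmanship 75.85 × 0.19 = 14.4115
  Difficulty 64 × 0.05 = 3.2
  Originality 56 × 0.12 = 6.72
  Creativity 25 × 0.21 = 5.25
  Innovation 75 × 0.1 = 7.5
  Presentation 71.5 × 0.11 = 7.865
  Use of theme 57 × 0.05 = 2.85
Sum = 64.6265
64.6265 is ≥ 64 and < 88 → Proficient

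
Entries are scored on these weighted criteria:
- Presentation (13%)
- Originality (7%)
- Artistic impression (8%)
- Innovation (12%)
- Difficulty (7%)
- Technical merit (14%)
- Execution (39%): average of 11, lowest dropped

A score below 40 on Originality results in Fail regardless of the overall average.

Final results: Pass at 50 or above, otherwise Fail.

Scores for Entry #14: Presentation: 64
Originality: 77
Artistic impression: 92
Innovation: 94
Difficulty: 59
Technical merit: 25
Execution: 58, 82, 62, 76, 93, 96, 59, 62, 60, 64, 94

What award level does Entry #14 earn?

Pass

Execution: drop 58 → average of remaining 10 = 748/10 = 74.8
Originality score 77 ≥ 40: minimum met.
Weighted total:
  Presentation 64 × 0.13 = 8.32
  Originality 77 × 0.07 = 5.39
  Artistic impression 92 × 0.08 = 7.36
  Innovation 94 × 0.12 = 11.28
  Difficulty 59 × 0.07 = 4.13
  Technical merit 25 × 0.14 = 3.5
  Execution 74.8 × 0.39 = 29.172
Sum = 69.152
69.152 ≥ 50 → Pass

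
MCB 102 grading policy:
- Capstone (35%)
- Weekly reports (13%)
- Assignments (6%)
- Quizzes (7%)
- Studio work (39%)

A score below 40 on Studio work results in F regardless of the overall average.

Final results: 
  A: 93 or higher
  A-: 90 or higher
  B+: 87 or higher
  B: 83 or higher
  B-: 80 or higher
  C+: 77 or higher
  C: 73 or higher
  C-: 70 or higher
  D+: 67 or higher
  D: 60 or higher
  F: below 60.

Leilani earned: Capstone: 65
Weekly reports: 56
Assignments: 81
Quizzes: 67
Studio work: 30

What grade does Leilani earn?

Studio work score 30 < 40: minimum not met.
Weighted total:
  Capstone 65 × 0.35 = 22.75
  Weekly reports 56 × 0.13 = 7.28
  Assignments 81 × 0.06 = 4.86
  Quizzes 67 × 0.07 = 4.69
  Studio work 30 × 0.39 = 11.7
Sum = 51.28
Because the Studio work minimum was not met, the result is F.

F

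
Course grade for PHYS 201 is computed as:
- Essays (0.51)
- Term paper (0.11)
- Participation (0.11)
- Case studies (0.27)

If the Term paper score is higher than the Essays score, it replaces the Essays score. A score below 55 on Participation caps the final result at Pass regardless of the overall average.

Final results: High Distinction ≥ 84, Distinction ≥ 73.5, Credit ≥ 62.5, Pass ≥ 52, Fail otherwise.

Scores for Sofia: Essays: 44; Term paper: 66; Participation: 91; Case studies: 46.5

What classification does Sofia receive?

Credit

Term paper (66) > Essays (44), so Essays counts as 66.
Participation score 91 ≥ 55: minimum met.
Weighted total:
  Essays 66 × 0.51 = 33.66
  Term paper 66 × 0.11 = 7.26
  Participation 91 × 0.11 = 10.01
  Case studies 46.5 × 0.27 = 12.555
Sum = 63.485
63.485 is ≥ 62.5 and < 73.5 → Credit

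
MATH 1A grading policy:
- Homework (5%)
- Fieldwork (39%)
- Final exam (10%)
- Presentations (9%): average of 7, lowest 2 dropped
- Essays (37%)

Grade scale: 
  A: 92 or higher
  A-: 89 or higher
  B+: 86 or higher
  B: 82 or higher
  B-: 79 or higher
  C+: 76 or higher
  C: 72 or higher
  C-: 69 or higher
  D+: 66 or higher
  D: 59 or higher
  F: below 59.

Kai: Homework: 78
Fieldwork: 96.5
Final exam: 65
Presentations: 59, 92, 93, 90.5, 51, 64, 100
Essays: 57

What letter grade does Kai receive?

Presentations: drop 51, 59 → average of remaining 5 = 439.5/5 = 87.9
Weighted total:
  Homework 78 × 0.05 = 3.9
  Fieldwork 96.5 × 0.39 = 37.635
  Final exam 65 × 0.1 = 6.5
  Presentations 87.9 × 0.09 = 7.911
  Essays 57 × 0.37 = 21.09
Sum = 77.036
77.036 is ≥ 76 and < 79 → C+

C+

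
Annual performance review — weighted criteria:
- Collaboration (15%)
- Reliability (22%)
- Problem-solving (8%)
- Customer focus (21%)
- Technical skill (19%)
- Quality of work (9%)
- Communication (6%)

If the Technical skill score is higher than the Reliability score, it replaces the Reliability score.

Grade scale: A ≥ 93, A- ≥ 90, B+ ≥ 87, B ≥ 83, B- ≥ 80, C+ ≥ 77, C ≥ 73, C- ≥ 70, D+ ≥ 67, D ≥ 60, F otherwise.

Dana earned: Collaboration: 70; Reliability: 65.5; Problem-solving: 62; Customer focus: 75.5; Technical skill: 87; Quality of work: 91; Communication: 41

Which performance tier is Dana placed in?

Technical skill (87) > Reliability (65.5), so Reliability counts as 87.
Weighted total:
  Collaboration 70 × 0.15 = 10.5
  Reliability 87 × 0.22 = 19.14
  Problem-solving 62 × 0.08 = 4.96
  Customer focus 75.5 × 0.21 = 15.855
  Technical skill 87 × 0.19 = 16.53
  Quality of work 91 × 0.09 = 8.19
  Communication 41 × 0.06 = 2.46
Sum = 77.635
77.635 is ≥ 77 and < 80 → C+

C+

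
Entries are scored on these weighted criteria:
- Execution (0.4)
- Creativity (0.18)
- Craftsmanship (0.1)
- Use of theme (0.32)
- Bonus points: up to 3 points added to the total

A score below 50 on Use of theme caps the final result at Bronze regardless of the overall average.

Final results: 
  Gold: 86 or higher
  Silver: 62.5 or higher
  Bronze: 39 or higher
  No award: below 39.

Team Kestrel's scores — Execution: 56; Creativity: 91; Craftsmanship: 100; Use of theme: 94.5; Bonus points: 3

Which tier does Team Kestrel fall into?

Silver

Use of theme score 94.5 ≥ 50: minimum met.
Weighted total:
  Execution 56 × 0.4 = 22.4
  Creativity 91 × 0.18 = 16.38
  Craftsmanship 100 × 0.1 = 10
  Use of theme 94.5 × 0.32 = 30.24
Sum = 79.02
Bonus points: 79.02 + 3 = 82.02
82.02 is ≥ 62.5 and < 86 → Silver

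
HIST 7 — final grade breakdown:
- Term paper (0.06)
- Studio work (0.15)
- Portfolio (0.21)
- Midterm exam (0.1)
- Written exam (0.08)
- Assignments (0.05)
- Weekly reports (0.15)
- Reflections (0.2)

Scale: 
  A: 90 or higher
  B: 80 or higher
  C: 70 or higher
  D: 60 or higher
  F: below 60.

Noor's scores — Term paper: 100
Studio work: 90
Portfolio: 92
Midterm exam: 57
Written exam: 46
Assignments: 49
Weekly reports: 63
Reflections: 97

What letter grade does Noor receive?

C

Weighted total:
  Term paper 100 × 0.06 = 6
  Studio work 90 × 0.15 = 13.5
  Portfolio 92 × 0.21 = 19.32
  Midterm exam 57 × 0.1 = 5.7
  Written exam 46 × 0.08 = 3.68
  Assignments 49 × 0.05 = 2.45
  Weekly reports 63 × 0.15 = 9.45
  Reflections 97 × 0.2 = 19.4
Sum = 79.5
79.5 is ≥ 70 and < 80 → C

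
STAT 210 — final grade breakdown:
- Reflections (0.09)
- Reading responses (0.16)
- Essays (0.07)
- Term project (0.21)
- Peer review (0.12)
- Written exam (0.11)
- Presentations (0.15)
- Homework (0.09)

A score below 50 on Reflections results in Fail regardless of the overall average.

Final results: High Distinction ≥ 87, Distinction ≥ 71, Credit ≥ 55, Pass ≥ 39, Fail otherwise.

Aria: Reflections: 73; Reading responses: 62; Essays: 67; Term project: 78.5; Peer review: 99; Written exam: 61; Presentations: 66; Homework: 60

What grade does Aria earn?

Reflections score 73 ≥ 50: minimum met.
Weighted total:
  Reflections 73 × 0.09 = 6.57
  Reading responses 62 × 0.16 = 9.92
  Essays 67 × 0.07 = 4.69
  Term project 78.5 × 0.21 = 16.485
  Peer review 99 × 0.12 = 11.88
  Written exam 61 × 0.11 = 6.71
  Presentations 66 × 0.15 = 9.9
  Homework 60 × 0.09 = 5.4
Sum = 71.555
71.555 is ≥ 71 and < 87 → Distinction

Distinction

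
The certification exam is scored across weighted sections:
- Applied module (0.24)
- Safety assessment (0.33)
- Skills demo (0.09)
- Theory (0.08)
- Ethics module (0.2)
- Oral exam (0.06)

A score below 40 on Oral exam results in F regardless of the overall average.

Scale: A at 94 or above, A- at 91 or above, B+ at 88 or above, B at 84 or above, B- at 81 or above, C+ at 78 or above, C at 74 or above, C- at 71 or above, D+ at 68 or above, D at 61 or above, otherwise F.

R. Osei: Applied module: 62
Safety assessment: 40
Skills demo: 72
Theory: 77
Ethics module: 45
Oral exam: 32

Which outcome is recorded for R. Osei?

F

Oral exam score 32 < 40: minimum not met.
Weighted total:
  Applied module 62 × 0.24 = 14.88
  Safety assessment 40 × 0.33 = 13.2
  Skills demo 72 × 0.09 = 6.48
  Theory 77 × 0.08 = 6.16
  Ethics module 45 × 0.2 = 9
  Oral exam 32 × 0.06 = 1.92
Sum = 51.64
Because the Oral exam minimum was not met, the result is F.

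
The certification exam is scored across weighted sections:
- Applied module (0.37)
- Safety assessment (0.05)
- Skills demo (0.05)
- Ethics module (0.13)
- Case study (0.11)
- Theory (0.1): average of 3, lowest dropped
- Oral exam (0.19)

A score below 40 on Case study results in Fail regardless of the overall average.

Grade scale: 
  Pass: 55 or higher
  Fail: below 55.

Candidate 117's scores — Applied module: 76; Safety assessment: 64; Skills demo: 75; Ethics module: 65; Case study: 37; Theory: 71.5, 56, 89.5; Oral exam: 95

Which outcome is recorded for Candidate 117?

Fail

Theory: drop 56 → average of remaining 2 = 161/2 = 80.5
Case study score 37 < 40: minimum not met.
Weighted total:
  Applied module 76 × 0.37 = 28.12
  Safety assessment 64 × 0.05 = 3.2
  Skills demo 75 × 0.05 = 3.75
  Ethics module 65 × 0.13 = 8.45
  Case study 37 × 0.11 = 4.07
  Theory 80.5 × 0.1 = 8.05
  Oral exam 95 × 0.19 = 18.05
Sum = 73.69
Because the Case study minimum was not met, the result is Fail.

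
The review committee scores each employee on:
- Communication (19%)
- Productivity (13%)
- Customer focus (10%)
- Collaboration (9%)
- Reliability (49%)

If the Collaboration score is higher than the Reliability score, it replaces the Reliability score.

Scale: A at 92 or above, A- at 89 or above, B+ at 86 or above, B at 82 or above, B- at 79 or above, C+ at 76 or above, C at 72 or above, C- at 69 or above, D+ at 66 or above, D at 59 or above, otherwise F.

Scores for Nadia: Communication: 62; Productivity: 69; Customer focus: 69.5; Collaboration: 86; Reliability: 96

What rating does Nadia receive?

Collaboration (86) ≤ Reliability (96), so Reliability stays at 96.
Weighted total:
  Communication 62 × 0.19 = 11.78
  Productivity 69 × 0.13 = 8.97
  Customer focus 69.5 × 0.1 = 6.95
  Collaboration 86 × 0.09 = 7.74
  Reliability 96 × 0.49 = 47.04
Sum = 82.48
82.48 is ≥ 82 and < 86 → B

B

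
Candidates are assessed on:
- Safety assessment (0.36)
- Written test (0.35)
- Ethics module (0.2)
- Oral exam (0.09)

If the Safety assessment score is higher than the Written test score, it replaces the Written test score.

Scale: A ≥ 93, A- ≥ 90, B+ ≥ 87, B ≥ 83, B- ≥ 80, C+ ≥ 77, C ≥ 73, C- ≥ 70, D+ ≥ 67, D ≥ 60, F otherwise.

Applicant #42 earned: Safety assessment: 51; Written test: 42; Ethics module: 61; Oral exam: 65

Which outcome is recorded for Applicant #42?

Safety assessment (51) > Written test (42), so Written test counts as 51.
Weighted total:
  Safety assessment 51 × 0.36 = 18.36
  Written test 51 × 0.35 = 17.85
  Ethics module 61 × 0.2 = 12.2
  Oral exam 65 × 0.09 = 5.85
Sum = 54.26
54.26 < 60 → F

F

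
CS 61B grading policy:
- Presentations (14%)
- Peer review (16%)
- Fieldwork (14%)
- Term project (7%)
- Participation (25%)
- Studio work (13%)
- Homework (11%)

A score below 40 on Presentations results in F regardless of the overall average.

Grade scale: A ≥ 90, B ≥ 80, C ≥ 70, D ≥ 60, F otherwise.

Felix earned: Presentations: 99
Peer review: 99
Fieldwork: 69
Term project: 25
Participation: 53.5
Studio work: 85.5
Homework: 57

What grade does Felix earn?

C

Presentations score 99 ≥ 40: minimum met.
Weighted total:
  Presentations 99 × 0.14 = 13.86
  Peer review 99 × 0.16 = 15.84
  Fieldwork 69 × 0.14 = 9.66
  Term project 25 × 0.07 = 1.75
  Participation 53.5 × 0.25 = 13.375
  Studio work 85.5 × 0.13 = 11.115
  Homework 57 × 0.11 = 6.27
Sum = 71.87
71.87 is ≥ 70 and < 80 → C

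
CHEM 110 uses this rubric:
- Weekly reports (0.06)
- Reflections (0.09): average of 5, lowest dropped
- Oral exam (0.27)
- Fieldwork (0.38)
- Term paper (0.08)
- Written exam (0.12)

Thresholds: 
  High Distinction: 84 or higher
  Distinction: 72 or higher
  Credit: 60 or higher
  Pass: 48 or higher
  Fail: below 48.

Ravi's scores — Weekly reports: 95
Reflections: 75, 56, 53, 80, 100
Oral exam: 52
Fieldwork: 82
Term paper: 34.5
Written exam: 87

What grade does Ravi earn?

Credit

Reflections: drop 53 → average of remaining 4 = 311/4 = 77.75
Weighted total:
  Weekly reports 95 × 0.06 = 5.7
  Reflections 77.75 × 0.09 = 6.9975
  Oral exam 52 × 0.27 = 14.04
  Fieldwork 82 × 0.38 = 31.16
  Term paper 34.5 × 0.08 = 2.76
  Written exam 87 × 0.12 = 10.44
Sum = 71.0975
71.0975 is ≥ 60 and < 72 → Credit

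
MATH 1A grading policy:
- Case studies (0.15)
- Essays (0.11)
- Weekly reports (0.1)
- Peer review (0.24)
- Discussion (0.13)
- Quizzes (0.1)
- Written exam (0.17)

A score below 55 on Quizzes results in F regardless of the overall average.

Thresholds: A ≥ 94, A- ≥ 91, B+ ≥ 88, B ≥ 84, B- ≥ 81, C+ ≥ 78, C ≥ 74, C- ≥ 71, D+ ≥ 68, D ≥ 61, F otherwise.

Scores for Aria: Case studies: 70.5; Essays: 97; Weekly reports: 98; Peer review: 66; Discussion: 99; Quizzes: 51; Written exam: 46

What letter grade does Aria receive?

Quizzes score 51 < 55: minimum not met.
Weighted total:
  Case studies 70.5 × 0.15 = 10.575
  Essays 97 × 0.11 = 10.67
  Weekly reports 98 × 0.1 = 9.8
  Peer review 66 × 0.24 = 15.84
  Discussion 99 × 0.13 = 12.87
  Quizzes 51 × 0.1 = 5.1
  Written exam 46 × 0.17 = 7.82
Sum = 72.675
Because the Quizzes minimum was not met, the result is F.

F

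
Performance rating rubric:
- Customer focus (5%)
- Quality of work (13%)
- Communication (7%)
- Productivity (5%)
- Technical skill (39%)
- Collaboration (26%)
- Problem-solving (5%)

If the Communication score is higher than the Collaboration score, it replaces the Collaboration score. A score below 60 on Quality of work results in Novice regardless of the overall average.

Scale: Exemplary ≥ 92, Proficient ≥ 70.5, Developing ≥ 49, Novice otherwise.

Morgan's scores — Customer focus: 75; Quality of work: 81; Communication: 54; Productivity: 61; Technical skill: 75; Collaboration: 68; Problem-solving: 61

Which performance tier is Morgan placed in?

Proficient

Communication (54) ≤ Collaboration (68), so Collaboration stays at 68.
Quality of work score 81 ≥ 60: minimum met.
Weighted total:
  Customer focus 75 × 0.05 = 3.75
  Quality of work 81 × 0.13 = 10.53
  Communication 54 × 0.07 = 3.78
  Productivity 61 × 0.05 = 3.05
  Technical skill 75 × 0.39 = 29.25
  Collaboration 68 × 0.26 = 17.68
  Problem-solving 61 × 0.05 = 3.05
Sum = 71.09
71.09 is ≥ 70.5 and < 92 → Proficient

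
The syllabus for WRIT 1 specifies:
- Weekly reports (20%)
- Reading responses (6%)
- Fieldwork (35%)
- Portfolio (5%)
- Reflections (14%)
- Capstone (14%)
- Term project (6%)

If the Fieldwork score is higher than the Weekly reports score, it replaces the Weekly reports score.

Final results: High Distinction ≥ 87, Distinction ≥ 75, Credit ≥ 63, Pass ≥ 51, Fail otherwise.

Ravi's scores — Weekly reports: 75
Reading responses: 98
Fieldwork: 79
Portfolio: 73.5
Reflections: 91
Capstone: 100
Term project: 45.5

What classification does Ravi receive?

Fieldwork (79) > Weekly reports (75), so Weekly reports counts as 79.
Weighted total:
  Weekly reports 79 × 0.2 = 15.8
  Reading responses 98 × 0.06 = 5.88
  Fieldwork 79 × 0.35 = 27.65
  Portfolio 73.5 × 0.05 = 3.675
  Reflections 91 × 0.14 = 12.74
  Capstone 100 × 0.14 = 14
  Term project 45.5 × 0.06 = 2.73
Sum = 82.475
82.475 is ≥ 75 and < 87 → Distinction

Distinction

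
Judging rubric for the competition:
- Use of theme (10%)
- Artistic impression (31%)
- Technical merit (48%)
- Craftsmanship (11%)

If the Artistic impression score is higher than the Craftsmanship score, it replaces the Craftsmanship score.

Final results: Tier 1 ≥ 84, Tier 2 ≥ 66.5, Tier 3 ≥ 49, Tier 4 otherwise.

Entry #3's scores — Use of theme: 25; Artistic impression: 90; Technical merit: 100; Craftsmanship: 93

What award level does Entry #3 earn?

Artistic impression (90) ≤ Craftsmanship (93), so Craftsmanship stays at 93.
Weighted total:
  Use of theme 25 × 0.1 = 2.5
  Artistic impression 90 × 0.31 = 27.9
  Technical merit 100 × 0.48 = 48
  Craftsmanship 93 × 0.11 = 10.23
Sum = 88.63
88.63 ≥ 84 → Tier 1

Tier 1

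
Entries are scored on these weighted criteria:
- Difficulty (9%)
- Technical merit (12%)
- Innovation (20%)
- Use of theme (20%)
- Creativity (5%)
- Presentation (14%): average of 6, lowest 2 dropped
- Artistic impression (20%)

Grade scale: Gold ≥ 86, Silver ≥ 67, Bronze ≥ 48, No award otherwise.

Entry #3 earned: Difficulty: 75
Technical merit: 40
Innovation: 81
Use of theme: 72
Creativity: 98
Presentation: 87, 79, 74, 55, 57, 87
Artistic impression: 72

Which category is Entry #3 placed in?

Presentation: drop 55, 57 → average of remaining 4 = 327/4 = 81.75
Weighted total:
  Difficulty 75 × 0.09 = 6.75
  Technical merit 40 × 0.12 = 4.8
  Innovation 81 × 0.2 = 16.2
  Use of theme 72 × 0.2 = 14.4
  Creativity 98 × 0.05 = 4.9
  Presentation 81.75 × 0.14 = 11.445
  Artistic impression 72 × 0.2 = 14.4
Sum = 72.895
72.895 is ≥ 67 and < 86 → Silver

Silver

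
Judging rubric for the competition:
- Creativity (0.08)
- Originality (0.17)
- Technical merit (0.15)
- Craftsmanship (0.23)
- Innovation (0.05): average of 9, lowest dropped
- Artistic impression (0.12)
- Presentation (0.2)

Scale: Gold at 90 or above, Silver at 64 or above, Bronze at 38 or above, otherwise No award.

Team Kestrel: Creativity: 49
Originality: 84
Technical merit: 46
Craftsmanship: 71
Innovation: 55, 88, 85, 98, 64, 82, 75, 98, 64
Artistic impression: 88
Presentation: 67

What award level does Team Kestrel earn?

Silver

Innovation: drop 55 → average of remaining 8 = 654/8 = 81.75
Weighted total:
  Creativity 49 × 0.08 = 3.92
  Originality 84 × 0.17 = 14.28
  Technical merit 46 × 0.15 = 6.9
  Craftsmanship 71 × 0.23 = 16.33
  Innovation 81.75 × 0.05 = 4.0875
  Artistic impression 88 × 0.12 = 10.56
  Presentation 67 × 0.2 = 13.4
Sum = 69.4775
69.4775 is ≥ 64 and < 90 → Silver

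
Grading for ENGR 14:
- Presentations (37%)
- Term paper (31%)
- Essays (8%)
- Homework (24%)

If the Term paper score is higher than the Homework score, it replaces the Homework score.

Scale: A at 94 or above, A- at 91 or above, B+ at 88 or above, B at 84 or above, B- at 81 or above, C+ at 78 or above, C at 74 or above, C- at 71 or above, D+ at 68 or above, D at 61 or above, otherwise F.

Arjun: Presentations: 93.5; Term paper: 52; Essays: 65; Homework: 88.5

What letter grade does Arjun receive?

C

Term paper (52) ≤ Homework (88.5), so Homework stays at 88.5.
Weighted total:
  Presentations 93.5 × 0.37 = 34.595
  Term paper 52 × 0.31 = 16.12
  Essays 65 × 0.08 = 5.2
  Homework 88.5 × 0.24 = 21.24
Sum = 77.155
77.155 is ≥ 74 and < 78 → C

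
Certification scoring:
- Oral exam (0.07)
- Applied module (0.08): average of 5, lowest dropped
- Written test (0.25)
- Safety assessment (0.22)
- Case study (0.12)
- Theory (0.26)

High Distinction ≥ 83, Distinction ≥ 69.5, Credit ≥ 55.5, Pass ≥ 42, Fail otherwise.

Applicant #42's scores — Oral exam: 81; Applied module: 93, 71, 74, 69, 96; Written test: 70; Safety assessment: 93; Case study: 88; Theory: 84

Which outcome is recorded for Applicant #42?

Applied module: drop 69 → average of remaining 4 = 334/4 = 83.5
Weighted total:
  Oral exam 81 × 0.07 = 5.67
  Applied module 83.5 × 0.08 = 6.68
  Written test 70 × 0.25 = 17.5
  Safety assessment 93 × 0.22 = 20.46
  Case study 88 × 0.12 = 10.56
  Theory 84 × 0.26 = 21.84
Sum = 82.71
82.71 is ≥ 69.5 and < 83 → Distinction

Distinction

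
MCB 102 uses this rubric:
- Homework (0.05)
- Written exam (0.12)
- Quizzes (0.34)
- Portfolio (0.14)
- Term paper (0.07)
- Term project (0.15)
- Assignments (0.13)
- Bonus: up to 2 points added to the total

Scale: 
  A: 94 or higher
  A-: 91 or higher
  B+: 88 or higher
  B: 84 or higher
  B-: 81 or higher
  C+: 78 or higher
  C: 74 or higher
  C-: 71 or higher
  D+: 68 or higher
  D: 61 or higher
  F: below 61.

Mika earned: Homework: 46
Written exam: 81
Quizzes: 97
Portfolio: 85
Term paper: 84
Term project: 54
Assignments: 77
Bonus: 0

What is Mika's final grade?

Weighted total:
  Homework 46 × 0.05 = 2.3
  Written exam 81 × 0.12 = 9.72
  Quizzes 97 × 0.34 = 32.98
  Portfolio 85 × 0.14 = 11.9
  Term paper 84 × 0.07 = 5.88
  Term project 54 × 0.15 = 8.1
  Assignments 77 × 0.13 = 10.01
Sum = 80.89
Bonus: 80.89 + 0 = 80.89
80.89 is ≥ 78 and < 81 → C+

C+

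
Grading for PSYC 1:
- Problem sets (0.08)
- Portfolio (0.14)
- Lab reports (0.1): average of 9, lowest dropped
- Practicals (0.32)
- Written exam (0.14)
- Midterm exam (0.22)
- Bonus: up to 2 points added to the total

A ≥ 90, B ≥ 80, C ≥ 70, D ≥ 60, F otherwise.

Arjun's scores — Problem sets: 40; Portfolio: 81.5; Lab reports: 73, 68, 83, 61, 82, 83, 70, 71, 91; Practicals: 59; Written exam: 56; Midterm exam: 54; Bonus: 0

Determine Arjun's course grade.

D

Lab reports: drop 61 → average of remaining 8 = 621/8 = 77.625
Weighted total:
  Problem sets 40 × 0.08 = 3.2
  Portfolio 81.5 × 0.14 = 11.41
  Lab reports 77.625 × 0.1 = 7.7625
  Practicals 59 × 0.32 = 18.88
  Written exam 56 × 0.14 = 7.84
  Midterm exam 54 × 0.22 = 11.88
Sum = 60.9725
Bonus: 60.9725 + 0 = 60.9725
60.9725 is ≥ 60 and < 70 → D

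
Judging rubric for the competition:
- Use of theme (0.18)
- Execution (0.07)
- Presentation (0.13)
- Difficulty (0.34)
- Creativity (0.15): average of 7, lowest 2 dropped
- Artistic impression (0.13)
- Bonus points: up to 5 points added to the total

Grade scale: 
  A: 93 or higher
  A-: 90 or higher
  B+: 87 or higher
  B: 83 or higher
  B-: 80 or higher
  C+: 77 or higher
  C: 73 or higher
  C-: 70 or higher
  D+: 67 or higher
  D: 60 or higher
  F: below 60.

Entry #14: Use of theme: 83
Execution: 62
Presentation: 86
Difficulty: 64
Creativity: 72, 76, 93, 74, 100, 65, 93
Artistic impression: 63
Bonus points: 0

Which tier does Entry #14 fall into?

C

Creativity: drop 65, 72 → average of remaining 5 = 436/5 = 87.2
Weighted total:
  Use of theme 83 × 0.18 = 14.94
  Execution 62 × 0.07 = 4.34
  Presentation 86 × 0.13 = 11.18
  Difficulty 64 × 0.34 = 21.76
  Creativity 87.2 × 0.15 = 13.08
  Artistic impression 63 × 0.13 = 8.19
Sum = 73.49
Bonus points: 73.49 + 0 = 73.49
73.49 is ≥ 73 and < 77 → C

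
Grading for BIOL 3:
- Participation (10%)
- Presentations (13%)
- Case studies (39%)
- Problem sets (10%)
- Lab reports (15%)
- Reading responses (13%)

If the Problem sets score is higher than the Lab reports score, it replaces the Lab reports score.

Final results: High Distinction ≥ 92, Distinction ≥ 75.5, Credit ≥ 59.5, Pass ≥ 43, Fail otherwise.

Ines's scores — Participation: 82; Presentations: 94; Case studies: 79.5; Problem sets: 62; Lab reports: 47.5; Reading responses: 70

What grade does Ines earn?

Distinction

Problem sets (62) > Lab reports (47.5), so Lab reports counts as 62.
Weighted total:
  Participation 82 × 0.1 = 8.2
  Presentations 94 × 0.13 = 12.22
  Case studies 79.5 × 0.39 = 31.005
  Problem sets 62 × 0.1 = 6.2
  Lab reports 62 × 0.15 = 9.3
  Reading responses 70 × 0.13 = 9.1
Sum = 76.025
76.025 is ≥ 75.5 and < 92 → Distinction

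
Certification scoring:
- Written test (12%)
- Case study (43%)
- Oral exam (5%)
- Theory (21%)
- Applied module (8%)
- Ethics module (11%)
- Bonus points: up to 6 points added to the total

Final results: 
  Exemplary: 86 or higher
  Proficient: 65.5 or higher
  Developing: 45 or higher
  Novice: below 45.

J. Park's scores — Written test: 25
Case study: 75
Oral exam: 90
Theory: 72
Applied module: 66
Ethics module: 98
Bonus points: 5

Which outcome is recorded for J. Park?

Weighted total:
  Written test 25 × 0.12 = 3
  Case study 75 × 0.43 = 32.25
  Oral exam 90 × 0.05 = 4.5
  Theory 72 × 0.21 = 15.12
  Applied module 66 × 0.08 = 5.28
  Ethics module 98 × 0.11 = 10.78
Sum = 70.93
Bonus points: 70.93 + 5 = 75.93
75.93 is ≥ 65.5 and < 86 → Proficient

Proficient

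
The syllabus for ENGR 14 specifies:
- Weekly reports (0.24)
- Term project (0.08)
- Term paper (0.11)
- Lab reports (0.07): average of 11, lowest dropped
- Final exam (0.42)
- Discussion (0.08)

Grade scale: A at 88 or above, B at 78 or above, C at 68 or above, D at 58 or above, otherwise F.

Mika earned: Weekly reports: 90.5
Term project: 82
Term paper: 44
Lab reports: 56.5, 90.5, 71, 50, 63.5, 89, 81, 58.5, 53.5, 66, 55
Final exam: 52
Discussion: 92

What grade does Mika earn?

D

Lab reports: drop 50 → average of remaining 10 = 684.5/10 = 68.45
Weighted total:
  Weekly reports 90.5 × 0.24 = 21.72
  Term project 82 × 0.08 = 6.56
  Term paper 44 × 0.11 = 4.84
  Lab reports 68.45 × 0.07 = 4.7915
  Final exam 52 × 0.42 = 21.84
  Discussion 92 × 0.08 = 7.36
Sum = 67.1115
67.1115 is ≥ 58 and < 68 → D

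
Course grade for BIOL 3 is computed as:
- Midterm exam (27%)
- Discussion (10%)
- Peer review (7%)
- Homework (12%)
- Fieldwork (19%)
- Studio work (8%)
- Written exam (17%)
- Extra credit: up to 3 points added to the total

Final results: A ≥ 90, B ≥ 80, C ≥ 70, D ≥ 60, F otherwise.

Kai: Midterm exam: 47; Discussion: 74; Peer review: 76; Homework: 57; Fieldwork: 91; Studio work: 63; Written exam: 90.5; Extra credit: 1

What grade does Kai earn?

C

Weighted total:
  Midterm exam 47 × 0.27 = 12.69
  Discussion 74 × 0.1 = 7.4
  Peer review 76 × 0.07 = 5.32
  Homework 57 × 0.12 = 6.84
  Fieldwork 91 × 0.19 = 17.29
  Studio work 63 × 0.08 = 5.04
  Written exam 90.5 × 0.17 = 15.385
Sum = 69.965
Extra credit: 69.965 + 1 = 70.965
70.965 is ≥ 70 and < 80 → C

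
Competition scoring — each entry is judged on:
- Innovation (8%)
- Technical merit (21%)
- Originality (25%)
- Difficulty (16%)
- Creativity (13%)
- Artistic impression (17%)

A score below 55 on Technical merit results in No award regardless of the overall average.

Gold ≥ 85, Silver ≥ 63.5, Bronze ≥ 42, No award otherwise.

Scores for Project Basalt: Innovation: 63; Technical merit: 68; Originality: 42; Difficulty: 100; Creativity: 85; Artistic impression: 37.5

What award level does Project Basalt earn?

Technical merit score 68 ≥ 55: minimum met.
Weighted total:
  Innovation 63 × 0.08 = 5.04
  Technical merit 68 × 0.21 = 14.28
  Originality 42 × 0.25 = 10.5
  Difficulty 100 × 0.16 = 16
  Creativity 85 × 0.13 = 11.05
  Artistic impression 37.5 × 0.17 = 6.375
Sum = 63.245
63.245 is ≥ 42 and < 63.5 → Bronze

Bronze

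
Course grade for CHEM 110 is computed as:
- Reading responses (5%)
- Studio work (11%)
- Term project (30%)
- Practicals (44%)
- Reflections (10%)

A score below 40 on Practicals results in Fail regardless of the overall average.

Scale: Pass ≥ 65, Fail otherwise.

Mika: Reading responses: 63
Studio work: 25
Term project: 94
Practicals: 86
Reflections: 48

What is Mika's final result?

Pass

Practicals score 86 ≥ 40: minimum met.
Weighted total:
  Reading responses 63 × 0.05 = 3.15
  Studio work 25 × 0.11 = 2.75
  Term project 94 × 0.3 = 28.2
  Practicals 86 × 0.44 = 37.84
  Reflections 48 × 0.1 = 4.8
Sum = 76.74
76.74 ≥ 65 → Pass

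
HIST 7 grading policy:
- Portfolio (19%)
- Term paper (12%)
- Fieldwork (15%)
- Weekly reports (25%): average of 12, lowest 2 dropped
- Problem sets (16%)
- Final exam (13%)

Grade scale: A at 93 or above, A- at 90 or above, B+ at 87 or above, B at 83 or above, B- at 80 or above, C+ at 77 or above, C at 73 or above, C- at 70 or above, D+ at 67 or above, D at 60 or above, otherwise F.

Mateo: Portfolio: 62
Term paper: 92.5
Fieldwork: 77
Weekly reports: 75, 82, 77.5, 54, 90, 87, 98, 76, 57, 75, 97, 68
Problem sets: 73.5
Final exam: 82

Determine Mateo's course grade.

Weekly reports: drop 54, 57 → average of remaining 10 = 825.5/10 = 82.55
Weighted total:
  Portfolio 62 × 0.19 = 11.78
  Term paper 92.5 × 0.12 = 11.1
  Fieldwork 77 × 0.15 = 11.55
  Weekly reports 82.55 × 0.25 = 20.6375
  Problem sets 73.5 × 0.16 = 11.76
  Final exam 82 × 0.13 = 10.66
Sum = 77.4875
77.4875 is ≥ 77 and < 80 → C+

C+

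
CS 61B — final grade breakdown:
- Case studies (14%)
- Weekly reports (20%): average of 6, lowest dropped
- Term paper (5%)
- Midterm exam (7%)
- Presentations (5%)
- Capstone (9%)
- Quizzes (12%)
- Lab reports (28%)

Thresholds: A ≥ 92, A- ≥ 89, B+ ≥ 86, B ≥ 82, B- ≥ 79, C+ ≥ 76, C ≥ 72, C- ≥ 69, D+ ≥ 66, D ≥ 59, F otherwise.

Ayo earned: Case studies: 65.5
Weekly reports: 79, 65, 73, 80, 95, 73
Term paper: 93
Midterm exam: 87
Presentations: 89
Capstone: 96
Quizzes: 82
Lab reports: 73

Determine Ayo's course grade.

Weekly reports: drop 65 → average of remaining 5 = 400/5 = 80
Weighted total:
  Case studies 65.5 × 0.14 = 9.17
  Weekly reports 80 × 0.2 = 16
  Term paper 93 × 0.05 = 4.65
  Midterm exam 87 × 0.07 = 6.09
  Presentations 89 × 0.05 = 4.45
  Capstone 96 × 0.09 = 8.64
  Quizzes 82 × 0.12 = 9.84
  Lab reports 73 × 0.28 = 20.44
Sum = 79.28
79.28 is ≥ 79 and < 82 → B-

B-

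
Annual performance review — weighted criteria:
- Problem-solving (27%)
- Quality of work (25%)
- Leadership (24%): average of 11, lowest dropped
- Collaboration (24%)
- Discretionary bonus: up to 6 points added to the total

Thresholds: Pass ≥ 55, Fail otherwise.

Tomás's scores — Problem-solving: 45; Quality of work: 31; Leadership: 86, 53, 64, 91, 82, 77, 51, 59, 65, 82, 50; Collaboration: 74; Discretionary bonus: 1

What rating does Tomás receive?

Leadership: drop 50 → average of remaining 10 = 710/10 = 71
Weighted total:
  Problem-solving 45 × 0.27 = 12.15
  Quality of work 31 × 0.25 = 7.75
  Leadership 71 × 0.24 = 17.04
  Collaboration 74 × 0.24 = 17.76
Sum = 54.7
Discretionary bonus: 54.7 + 1 = 55.7
55.7 ≥ 55 → Pass

Pass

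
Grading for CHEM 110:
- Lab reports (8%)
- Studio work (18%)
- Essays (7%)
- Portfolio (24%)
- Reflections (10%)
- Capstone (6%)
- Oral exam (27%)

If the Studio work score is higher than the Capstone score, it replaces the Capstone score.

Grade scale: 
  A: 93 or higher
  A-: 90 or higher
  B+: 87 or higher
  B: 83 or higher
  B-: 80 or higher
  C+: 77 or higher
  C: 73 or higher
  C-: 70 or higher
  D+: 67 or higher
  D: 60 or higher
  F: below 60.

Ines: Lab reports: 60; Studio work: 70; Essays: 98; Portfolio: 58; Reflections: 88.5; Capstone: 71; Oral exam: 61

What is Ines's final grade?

Studio work (70) ≤ Capstone (71), so Capstone stays at 71.
Weighted total:
  Lab reports 60 × 0.08 = 4.8
  Studio work 70 × 0.18 = 12.6
  Essays 98 × 0.07 = 6.86
  Portfolio 58 × 0.24 = 13.92
  Reflections 88.5 × 0.1 = 8.85
  Capstone 71 × 0.06 = 4.26
  Oral exam 61 × 0.27 = 16.47
Sum = 67.76
67.76 is ≥ 67 and < 70 → D+

D+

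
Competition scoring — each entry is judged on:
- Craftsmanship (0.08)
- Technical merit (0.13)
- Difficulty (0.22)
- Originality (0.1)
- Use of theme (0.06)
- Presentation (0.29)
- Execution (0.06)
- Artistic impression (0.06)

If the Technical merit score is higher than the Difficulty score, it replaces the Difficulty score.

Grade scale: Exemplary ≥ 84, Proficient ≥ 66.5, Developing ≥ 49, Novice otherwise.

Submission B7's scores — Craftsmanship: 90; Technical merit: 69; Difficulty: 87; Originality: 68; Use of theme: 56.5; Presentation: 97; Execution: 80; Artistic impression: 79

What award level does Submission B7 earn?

Proficient

Technical merit (69) ≤ Difficulty (87), so Difficulty stays at 87.
Weighted total:
  Craftsmanship 90 × 0.08 = 7.2
  Technical merit 69 × 0.13 = 8.97
  Difficulty 87 × 0.22 = 19.14
  Originality 68 × 0.1 = 6.8
  Use of theme 56.5 × 0.06 = 3.39
  Presentation 97 × 0.29 = 28.13
  Execution 80 × 0.06 = 4.8
  Artistic impression 79 × 0.06 = 4.74
Sum = 83.17
83.17 is ≥ 66.5 and < 84 → Proficient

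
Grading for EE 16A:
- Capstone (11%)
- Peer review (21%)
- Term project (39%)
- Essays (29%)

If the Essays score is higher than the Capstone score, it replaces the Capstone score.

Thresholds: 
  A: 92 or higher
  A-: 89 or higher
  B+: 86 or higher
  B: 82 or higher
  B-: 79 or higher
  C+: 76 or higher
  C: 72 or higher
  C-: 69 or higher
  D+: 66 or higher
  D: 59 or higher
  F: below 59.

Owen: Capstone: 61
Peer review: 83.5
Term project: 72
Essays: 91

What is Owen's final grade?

Essays (91) > Capstone (61), so Capstone counts as 91.
Weighted total:
  Capstone 91 × 0.11 = 10.01
  Peer review 83.5 × 0.21 = 17.535
  Term project 72 × 0.39 = 28.08
  Essays 91 × 0.29 = 26.39
Sum = 82.015
82.015 is ≥ 82 and < 86 → B

B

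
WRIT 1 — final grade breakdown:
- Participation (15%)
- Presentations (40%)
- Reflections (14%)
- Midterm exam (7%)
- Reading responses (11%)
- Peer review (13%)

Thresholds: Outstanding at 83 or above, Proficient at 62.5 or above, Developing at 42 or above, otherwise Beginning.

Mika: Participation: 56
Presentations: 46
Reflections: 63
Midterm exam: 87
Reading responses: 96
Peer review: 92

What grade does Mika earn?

Weighted total:
  Participation 56 × 0.15 = 8.4
  Presentations 46 × 0.4 = 18.4
  Reflections 63 × 0.14 = 8.82
  Midterm exam 87 × 0.07 = 6.09
  Reading responses 96 × 0.11 = 10.56
  Peer review 92 × 0.13 = 11.96
Sum = 64.23
64.23 is ≥ 62.5 and < 83 → Proficient

Proficient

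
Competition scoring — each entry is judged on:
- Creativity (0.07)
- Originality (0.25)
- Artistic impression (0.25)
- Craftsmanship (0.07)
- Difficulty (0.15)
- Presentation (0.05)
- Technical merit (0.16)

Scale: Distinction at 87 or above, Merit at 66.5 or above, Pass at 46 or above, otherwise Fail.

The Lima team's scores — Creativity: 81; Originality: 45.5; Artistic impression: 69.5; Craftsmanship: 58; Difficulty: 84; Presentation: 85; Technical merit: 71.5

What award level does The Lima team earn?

Merit

Weighted total:
  Creativity 81 × 0.07 = 5.67
  Originality 45.5 × 0.25 = 11.375
  Artistic impression 69.5 × 0.25 = 17.375
  Craftsmanship 58 × 0.07 = 4.06
  Difficulty 84 × 0.15 = 12.6
  Presentation 85 × 0.05 = 4.25
  Technical merit 71.5 × 0.16 = 11.44
Sum = 66.77
66.77 is ≥ 66.5 and < 87 → Merit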